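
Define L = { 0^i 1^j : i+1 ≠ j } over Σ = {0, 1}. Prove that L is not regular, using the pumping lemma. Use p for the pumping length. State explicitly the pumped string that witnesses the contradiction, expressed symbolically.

0^{p+p!} 1^{p+p!+1}

Assume L is regular. Let p be the pumping length given by the pumping lemma.
Choose w = 0^p 1^{p+p!+1}. Since p ≠ (p+p!+1)-1 = p+p!, w ∈ L; and |w| ≥ p.
Write w = xyz as guaranteed by the lemma, with |xy| ≤ p and |y| ≥ 1.
Since the first p symbols of w are all 0's and |xy| ≤ p, y lies entirely in the leading 0-block: y = 0^k for some k with 1 ≤ k ≤ p.
Since 1 ≤ k ≤ p, k divides p!; set t = 1 + p!/k. Then xy^t z has p + (p!/k)·k = p + p! copies of 0. Now the 0-count is p+p! and (1-count)-1 = (p+p!+1)-1 = p+p!, so i+1 ≠ j fails. So xy^t z = 0^{p+p!} 1^{p+p!+1} ∉ L.
Contradiction. Therefore L is not regular.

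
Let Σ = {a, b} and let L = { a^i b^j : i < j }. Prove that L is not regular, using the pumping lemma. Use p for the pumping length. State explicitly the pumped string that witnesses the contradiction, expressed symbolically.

a^{p+k} b^{p+1}

Toward a contradiction, assume L is regular with pumping length p.
Choose w = a^p b^{p+1} ∈ L, with |w| = 2p+1 ≥ p.
The pumping lemma gives a decomposition w = xyz where |xy| ≤ p and y is nonempty.
Because |xy| ≤ p and w begins with p copies of a, we have y = a^k with 1 ≤ k ≤ p.
Consider xy^2z = a^{p+k} b^{p+1}. Since k ≥ 1, the a-count p+k is at least p+1, so i < j fails; thus xy^2z ∉ L.
Contradiction. Therefore L is not regular.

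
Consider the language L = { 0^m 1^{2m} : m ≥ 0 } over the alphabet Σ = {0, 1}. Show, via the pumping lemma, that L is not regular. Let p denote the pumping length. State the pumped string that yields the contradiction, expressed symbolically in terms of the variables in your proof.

0^{p+k} 1^{2p}

Toward a contradiction, assume L is regular with pumping length p.
Let w = 0^p 1^{2p} ∈ L; note |w| = 3p ≥ p.
Write w = xyz as guaranteed by the lemma, with |xy| ≤ p and y is nonempty.
Because |xy| ≤ p and w begins with p copies of 0, we have y = 0^k with 1 ≤ k ≤ p.
Pump with i = 2: xy^2z = 0^{p+k} 1^{2p}. For this to lie in L we would need 2p = 2(p+k), which forces k = 0. But k ≥ 1, so xy^2z ∉ L.
Contradiction. Therefore L is not regular.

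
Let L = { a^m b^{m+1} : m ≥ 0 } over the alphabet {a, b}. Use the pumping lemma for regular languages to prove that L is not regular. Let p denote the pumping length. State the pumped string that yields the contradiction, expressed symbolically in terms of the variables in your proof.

a^{p+k} b^{p+1}

Assume L is regular. Let p be the pumping length given by the pumping lemma.
Let w = a^p b^{p+1} ∈ L; note |w| = 2p+1 ≥ p.
The pumping lemma gives a decomposition w = xyz where |xy| ≤ p and y is nonempty.
The first p characters of w are a's, so xy (and hence y) consists only of a's. Write y = a^k, 1 ≤ k ≤ p.
Pump with i = 2: xy^2z = a^{p+k} b^{p+1}. For this to lie in L we would need p+1 = (p+k)+1, which forces k = 0. But k ≥ 1, so xy^2z ∉ L.
Contradiction. Therefore L is not regular.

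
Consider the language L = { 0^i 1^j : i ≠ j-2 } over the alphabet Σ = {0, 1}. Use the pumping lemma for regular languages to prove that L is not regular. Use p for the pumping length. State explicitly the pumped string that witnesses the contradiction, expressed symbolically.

0^{p+p!} 1^{p+p!+2}

Assume L is regular; let p be its pumping constant.
Choose w = 0^p 1^{p+p!+2}. Since p ≠ (p+p!+2)-2 = p+p!, w ∈ L; and |w| ≥ p.
By the pumping lemma, w = xyz with |xy| ≤ p and |y| > 0.
The first p characters of w are 0's, so xy (and hence y) consists only of 0's. Write y = 0^k, 1 ≤ k ≤ p.
Since 1 ≤ k ≤ p, k divides p!; set t = 1 + p!/k. Then xy^t z has p + (p!/k)·k = p + p! copies of 0. Now the 0-count is p+p! and (1-count)-2 = (p+p!+2)-2 = p+p!, so i ≠ j-2 fails. So xy^t z = 0^{p+p!} 1^{p+p!+2} ∉ L.
This contradicts the pumping lemma, so L is not regular.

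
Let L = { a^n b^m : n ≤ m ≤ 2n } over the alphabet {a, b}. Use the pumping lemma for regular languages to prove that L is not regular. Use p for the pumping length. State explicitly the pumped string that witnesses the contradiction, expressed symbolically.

Suppose for contradiction that L is regular, and let p be the pumping length.
Take w = a^p b^p ∈ L (since p ≤ p ≤ 2p), with |w| = 2p ≥ p.
The pumping lemma gives a decomposition w = xyz where |xy| ≤ p and |y| ≥ 1.
The first p characters of w are a's, so xy (and hence y) consists only of a's. Write y = a^k, 1 ≤ k ≤ p.
Pump with i = 2: xy^2z = a^{p+k} b^p. Now n = p+k > p = m, so the condition n ≤ m fails. Thus xy^2z ∉ L.
This contradicts the pumping lemma, so L is not regular.

a^{p+k} b^p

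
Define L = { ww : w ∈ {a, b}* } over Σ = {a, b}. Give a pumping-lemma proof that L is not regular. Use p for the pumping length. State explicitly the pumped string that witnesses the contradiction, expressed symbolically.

Assume L is regular; let p be its pumping constant.
Take w = a^p b^p a^p b^p = uu where u = a^pb^p; then w ∈ L and |w| = 4p ≥ p.
Write w = xyz as guaranteed by the lemma, with |xy| ≤ p and y is nonempty.
Because |xy| ≤ p and w begins with p copies of a, we have y = a^k with 1 ≤ k ≤ p.
Pump with i = 2: xy^2z = a^{p+k} b^p a^p b^p, of length 4p+k. Suppose this equals vv. The string starts with a and ends with b, so v does too; thus the boundary between the two copies of v is a b→a transition. There is exactly one such transition, at position 2p+k, so |v| = 2p+k and |vv| = 4p+2k ≠ 4p+k since k ≥ 1. So xy^2z ∉ L.
This is a contradiction; hence L is not regular.

a^{p+k} b^p a^p b^p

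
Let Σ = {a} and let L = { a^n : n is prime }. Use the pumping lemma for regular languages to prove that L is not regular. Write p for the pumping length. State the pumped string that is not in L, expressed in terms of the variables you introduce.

a^{q(1+k)}

Toward a contradiction, assume L is regular with pumping length p.
Let q be a prime with q ≥ p+2 (infinitely many primes exist), and take w = a^q ∈ L with |w| = q ≥ p.
By the pumping lemma, w = xyz with |xy| ≤ p and |y| > 0.
Then y = a^k for some k with 1 ≤ k ≤ p.
Since 1 ≤ k ≤ p, |xz| = q-k. Pump with i = q+1: |xy^{q+1}z| = (q-k)+(q+1)k = q+qk = q(1+k), which is composite (both factors ≥ 2). So xy^{q+1}z = a^{q(1+k)} ∉ L.
This contradicts the pumping lemma, so L is not regular.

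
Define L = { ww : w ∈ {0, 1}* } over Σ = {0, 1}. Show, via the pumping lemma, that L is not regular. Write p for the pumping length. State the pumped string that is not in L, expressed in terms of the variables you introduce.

Suppose for contradiction that L is regular, and let p be the pumping length.
Take w = 0^p 1^p 0^p 1^p = uu where u = 0^p1^p; then w ∈ L and |w| = 4p ≥ p.
By the pumping lemma, w = xyz with |xy| ≤ p and |y| ≥ 1.
Because |xy| ≤ p and w begins with p copies of 0, we have y = 0^k with 1 ≤ k ≤ p.
Pump with i = 2: xy^2z = 0^{p+k} 1^p 0^p 1^p, of length 4p+k. Suppose this equals vv. The string starts with 0 and ends with 1, so v does too; thus the boundary between the two copies of v is a 1→0 transition. There is exactly one such transition, at position 2p+k, so |v| = 2p+k and |vv| = 4p+2k ≠ 4p+k since k ≥ 1. So xy^2z ∉ L.
This is a contradiction; hence L is not regular.

0^{p+k} 1^p 0^p 1^p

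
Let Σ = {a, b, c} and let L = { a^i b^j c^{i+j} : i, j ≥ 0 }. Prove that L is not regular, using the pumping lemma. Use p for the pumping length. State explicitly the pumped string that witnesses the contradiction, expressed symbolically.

a^{p+k} b^p c^{2p}

Assume L is regular. Let p be the pumping length given by the pumping lemma.
Take w = a^p b^p c^{2p} ∈ L (with i=j=p, i+j=2p), |w| = 4p ≥ p.
By the pumping lemma, w = xyz with |xy| ≤ p and |y| ≥ 1.
Since the first p symbols of w are all a's and |xy| ≤ p, y lies entirely in the leading a-block: y = a^k for some k with 1 ≤ k ≤ p.
Consider xy^2z = a^{p+k} b^p c^{2p}. Now the a- and b-counts sum to 2p+k, but the c-count is 2p ≠ 2p+k. So xy^2z ∉ L.
This contradicts the pumping lemma, so L is not regular.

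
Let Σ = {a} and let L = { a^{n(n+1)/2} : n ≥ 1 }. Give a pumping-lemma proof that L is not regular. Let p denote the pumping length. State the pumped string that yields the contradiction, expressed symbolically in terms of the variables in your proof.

Suppose for contradiction that L is regular, and let p be the pumping length.
Take w = a^{p(p+1)/2} ∈ L with |w| = p(p+1)/2 ≥ p.
Write w = xyz as guaranteed by the lemma, with |xy| ≤ p and |y| > 0.
Then y = a^k for some k with 1 ≤ k ≤ p.
Pump with i = 2: xy^2z = a^{p(p+1)/2+k}. Since 1 ≤ k ≤ p, p(p+1)/2 < p(p+1)/2+k ≤ p(p+1)/2+p < (p+1)(p+2)/2, so p(p+1)/2+k is strictly between consecutive triangular numbers. So xy^2z ∉ L.
This contradicts the pumping lemma, so L is not regular.

a^{p(p+1)/2+k}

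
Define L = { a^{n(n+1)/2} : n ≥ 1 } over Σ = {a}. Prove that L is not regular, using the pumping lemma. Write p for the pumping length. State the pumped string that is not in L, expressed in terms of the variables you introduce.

a^{p(p+1)/2+k}

Assume L is regular; let p be its pumping constant.
Take w = a^{p(p+1)/2} ∈ L with |w| = p(p+1)/2 ≥ p.
The pumping lemma gives a decomposition w = xyz where |xy| ≤ p and y is nonempty.
Then y = a^k for some k with 1 ≤ k ≤ p.
Pump with i = 2: xy^2z = a^{p(p+1)/2+k}. Since 1 ≤ k ≤ p, p(p+1)/2 < p(p+1)/2+k ≤ p(p+1)/2+p < (p+1)(p+2)/2, so p(p+1)/2+k is strictly between consecutive triangular numbers. So xy^2z ∉ L.
This contradicts the pumping lemma, so L is not regular.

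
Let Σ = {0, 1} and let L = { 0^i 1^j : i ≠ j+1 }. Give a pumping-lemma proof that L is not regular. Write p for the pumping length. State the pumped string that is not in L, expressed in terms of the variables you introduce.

Suppose for contradiction that L is regular, and let p be the pumping length.
Choose w = 0^p 1^{p+p!-1}. Since p ≠ (p+p!-1)+1 = p+p!, w ∈ L; and |w| ≥ p.
The pumping lemma gives a decomposition w = xyz where |xy| ≤ p and |y| > 0.
Because |xy| ≤ p and w begins with p copies of 0, we have y = 0^k with 1 ≤ k ≤ p.
Since 1 ≤ k ≤ p, k divides p!; set t = 1 + p!/k. Then xy^t z has p + (p!/k)·k = p + p! copies of 0. Now the 0-count is p+p! and (1-count)+1 = (p+p!-1)+1 = p+p!, so i ≠ j+1 fails. So xy^t z = 0^{p+p!} 1^{p+p!-1} ∉ L.
This contradicts the pumping lemma, so L is not regular.

0^{p+p!} 1^{p+p!-1}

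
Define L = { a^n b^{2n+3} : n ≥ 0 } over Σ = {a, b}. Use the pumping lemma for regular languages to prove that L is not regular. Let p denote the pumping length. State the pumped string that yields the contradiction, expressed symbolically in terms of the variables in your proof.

Assume L is regular; let p be its pumping constant.
Choose w = a^p b^{2p+3}, which is in L with |w| = 3p+3 ≥ p.
Write w = xyz as guaranteed by the lemma, with |xy| ≤ p and y is nonempty.
The first p characters of w are a's, so xy (and hence y) consists only of a's. Write y = a^k, 1 ≤ k ≤ p.
Pump with i = 2: xy^2z = a^{p+k} b^{2p+3}. For this to lie in L we would need 2p+3 = 2(p+k)+3, which forces k = 0. But k ≥ 1, so xy^2z ∉ L.
Contradiction. Therefore L is not regular.

a^{p+k} b^{2p+3}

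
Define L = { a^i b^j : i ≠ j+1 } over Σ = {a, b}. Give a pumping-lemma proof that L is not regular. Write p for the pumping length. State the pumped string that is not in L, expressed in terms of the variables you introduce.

a^{p+p!} b^{p+p!-1}

Suppose for contradiction that L is regular, and let p be the pumping length.
Choose w = a^p b^{p+p!-1}. Since p ≠ (p+p!-1)+1 = p+p!, w ∈ L; and |w| ≥ p.
Write w = xyz as guaranteed by the lemma, with |xy| ≤ p and |y| ≥ 1.
The first p characters of w are a's, so xy (and hence y) consists only of a's. Write y = a^k, 1 ≤ k ≤ p.
Since 1 ≤ k ≤ p, k divides p!; set t = 1 + p!/k. Then xy^t z has p + (p!/k)·k = p + p! copies of a. Now the a-count is p+p! and (b-count)+1 = (p+p!-1)+1 = p+p!, so i ≠ j+1 fails. So xy^t z = a^{p+p!} b^{p+p!-1} ∉ L.
Contradiction. Therefore L is not regular.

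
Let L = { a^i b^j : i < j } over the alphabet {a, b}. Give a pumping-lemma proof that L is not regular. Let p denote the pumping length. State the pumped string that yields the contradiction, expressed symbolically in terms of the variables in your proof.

Assume L is regular; let p be its pumping constant.
Choose w = a^p b^{p+1} ∈ L, with |w| = 2p+1 ≥ p.
The pumping lemma gives a decomposition w = xyz where |xy| ≤ p and |y| ≥ 1.
Because |xy| ≤ p and w begins with p copies of a, we have y = a^k with 1 ≤ k ≤ p.
Consider xy^2z = a^{p+k} b^{p+1}. Since k ≥ 1, the a-count p+k is at least p+1, so i < j fails; thus xy^2z ∉ L.
This is a contradiction; hence L is not regular.

a^{p+k} b^{p+1}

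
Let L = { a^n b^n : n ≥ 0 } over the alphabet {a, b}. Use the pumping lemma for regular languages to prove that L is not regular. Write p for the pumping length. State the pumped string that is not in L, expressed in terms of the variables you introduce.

a^{p+k} b^p

Suppose for contradiction that L is regular, and let p be the pumping length.
Take w = a^p b^p. Then w ∈ L and |w| = 2p ≥ p.
By the pumping lemma, w = xyz with |xy| ≤ p and |y| ≥ 1.
Since the first p symbols of w are all a's and |xy| ≤ p, y lies entirely in the leading a-block: y = a^k for some k with 1 ≤ k ≤ p.
Pump with i = 2: xy^2z = a^{p+k} b^p. For this to lie in L we would need p = p+k, which forces k = 0. But k ≥ 1, so xy^2z ∉ L.
This is a contradiction; hence L is not regular.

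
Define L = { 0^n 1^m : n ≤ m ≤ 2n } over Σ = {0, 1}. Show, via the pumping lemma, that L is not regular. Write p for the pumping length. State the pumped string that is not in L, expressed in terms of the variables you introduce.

0^{p+k} 1^p

Assume L is regular. Let p be the pumping length given by the pumping lemma.
Take w = 0^p 1^p ∈ L (since p ≤ p ≤ 2p), with |w| = 2p ≥ p.
The pumping lemma gives a decomposition w = xyz where |xy| ≤ p and y is nonempty.
Because |xy| ≤ p and w begins with p copies of 0, we have y = 0^k with 1 ≤ k ≤ p.
Pump with i = 2: xy^2z = 0^{p+k} 1^p. Now n = p+k > p = m, so the condition n ≤ m fails. Thus xy^2z ∉ L.
This is a contradiction; hence L is not regular.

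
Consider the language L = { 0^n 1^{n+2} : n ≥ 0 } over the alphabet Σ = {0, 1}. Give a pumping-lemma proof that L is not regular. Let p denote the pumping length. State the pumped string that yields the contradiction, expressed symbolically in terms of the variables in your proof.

Suppose for contradiction that L is regular, and let p be the pumping length.
Take w = 0^p 1^{p+2}. Then w ∈ L and |w| = 2p+2 ≥ p.
The pumping lemma gives a decomposition w = xyz where |xy| ≤ p and y is nonempty.
Because |xy| ≤ p and w begins with p copies of 0, we have y = 0^k with 1 ≤ k ≤ p.
Pump with i = 2: xy^2z = 0^{p+k} 1^{p+2}. For this to lie in L we would need p+2 = (p+k)+2, which forces k = 0. But k ≥ 1, so xy^2z ∉ L.
Contradiction. Therefore L is not regular.

0^{p+k} 1^{p+2}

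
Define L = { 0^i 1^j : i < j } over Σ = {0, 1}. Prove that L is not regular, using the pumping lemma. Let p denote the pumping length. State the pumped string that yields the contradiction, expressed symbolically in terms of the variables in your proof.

0^{p+k} 1^{p+1}

Assume L is regular. Let p be the pumping length given by the pumping lemma.
Choose w = 0^p 1^{p+1} ∈ L, with |w| = 2p+1 ≥ p.
Write w = xyz as guaranteed by the lemma, with |xy| ≤ p and |y| > 0.
The first p characters of w are 0's, so xy (and hence y) consists only of 0's. Write y = 0^k, 1 ≤ k ≤ p.
Consider xy^2z = 0^{p+k} 1^{p+1}. Since k ≥ 1, the 0-count p+k is at least p+1, so i < j fails; thus xy^2z ∉ L.
This is a contradiction; hence L is not regular.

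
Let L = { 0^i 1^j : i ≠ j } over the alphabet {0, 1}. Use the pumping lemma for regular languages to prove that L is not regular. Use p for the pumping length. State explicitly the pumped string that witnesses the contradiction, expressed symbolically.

Assume L is regular. Let p be the pumping length given by the pumping lemma.
Choose w = 0^p 1^{p+p!}. Since p ≠ p+p!, w ∈ L; and |w| ≥ p.
By the pumping lemma, w = xyz with |xy| ≤ p and y is nonempty.
Because |xy| ≤ p and w begins with p copies of 0, we have y = 0^k with 1 ≤ k ≤ p.
Since 1 ≤ k ≤ p, k divides p!; set t = 1 + p!/k. Then xy^t z has p + (p!/k)·k = p + p! copies of 0. Now the 0-count equals the 1-count, so i ≠ j fails. So xy^t z = 0^{p+p!} 1^{p+p!} ∉ L.
This is a contradiction; hence L is not regular.

0^{p+p!} 1^{p+p!}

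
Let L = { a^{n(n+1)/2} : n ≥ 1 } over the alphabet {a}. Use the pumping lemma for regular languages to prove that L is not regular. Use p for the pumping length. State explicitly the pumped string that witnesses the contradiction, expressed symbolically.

Toward a contradiction, assume L is regular with pumping length p.
Take w = a^{p(p+1)/2} ∈ L with |w| = p(p+1)/2 ≥ p.
The pumping lemma gives a decomposition w = xyz where |xy| ≤ p and |y| > 0.
Then y = a^k for some k with 1 ≤ k ≤ p.
Pump with i = 2: xy^2z = a^{p(p+1)/2+k}. Since 1 ≤ k ≤ p, p(p+1)/2 < p(p+1)/2+k ≤ p(p+1)/2+p < (p+1)(p+2)/2, so p(p+1)/2+k is strictly between consecutive triangular numbers. So xy^2z ∉ L.
This is a contradiction; hence L is not regular.

a^{p(p+1)/2+k}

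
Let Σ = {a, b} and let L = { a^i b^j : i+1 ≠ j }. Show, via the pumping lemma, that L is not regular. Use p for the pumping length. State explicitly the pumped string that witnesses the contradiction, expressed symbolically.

a^{p+p!} b^{p+p!+1}

Toward a contradiction, assume L is regular with pumping length p.
Choose w = a^p b^{p+p!+1}. Since p ≠ (p+p!+1)-1 = p+p!, w ∈ L; and |w| ≥ p.
By the pumping lemma, w = xyz with |xy| ≤ p and y is nonempty.
The first p characters of w are a's, so xy (and hence y) consists only of a's. Write y = a^k, 1 ≤ k ≤ p.
Since 1 ≤ k ≤ p, k divides p!; set t = 1 + p!/k. Then xy^t z has p + (p!/k)·k = p + p! copies of a. Now the a-count is p+p! and (b-count)-1 = (p+p!+1)-1 = p+p!, so i+1 ≠ j fails. So xy^t z = a^{p+p!} b^{p+p!+1} ∉ L.
Contradiction. Therefore L is not regular.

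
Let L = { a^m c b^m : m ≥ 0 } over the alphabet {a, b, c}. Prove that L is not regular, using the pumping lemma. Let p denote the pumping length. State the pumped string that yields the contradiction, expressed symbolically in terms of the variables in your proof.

a^{p+k} c b^p

Assume L is regular; let p be its pumping constant.
Take w = a^p c b^p ∈ L with |w| = 2p+1 ≥ p.
The pumping lemma gives a decomposition w = xyz where |xy| ≤ p and y is nonempty.
Since the first p symbols of w are all a's and |xy| ≤ p, y lies entirely in the leading a-block: y = a^k for some k with 1 ≤ k ≤ p.
Pump with i = 2: xy^2z = a^{p+k} c b^p, which would require p+k = p. But k ≥ 1, so xy^2z ∉ L.
This contradicts the pumping lemma, so L is not regular.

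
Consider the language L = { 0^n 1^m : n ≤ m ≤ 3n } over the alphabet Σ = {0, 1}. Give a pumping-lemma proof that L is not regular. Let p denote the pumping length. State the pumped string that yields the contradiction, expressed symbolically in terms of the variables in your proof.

Assume L is regular. Let p be the pumping length given by the pumping lemma.
Take w = 0^p 1^p ∈ L (since p ≤ p ≤ 3p), with |w| = 2p ≥ p.
By the pumping lemma, w = xyz with |xy| ≤ p and |y| ≥ 1.
The first p characters of w are 0's, so xy (and hence y) consists only of 0's. Write y = 0^k, 1 ≤ k ≤ p.
Pump with i = 2: xy^2z = 0^{p+k} 1^p. Now n = p+k > p = m, so the condition n ≤ m fails. Thus xy^2z ∉ L.
Contradiction. Therefore L is not regular.

0^{p+k} 1^p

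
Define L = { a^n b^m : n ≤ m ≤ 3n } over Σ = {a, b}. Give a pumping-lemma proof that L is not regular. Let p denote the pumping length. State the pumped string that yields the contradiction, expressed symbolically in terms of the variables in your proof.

a^{p+k} b^p

Toward a contradiction, assume L is regular with pumping length p.
Take w = a^p b^p ∈ L (since p ≤ p ≤ 3p), with |w| = 2p ≥ p.
By the pumping lemma, w = xyz with |xy| ≤ p and |y| ≥ 1.
The first p characters of w are a's, so xy (and hence y) consists only of a's. Write y = a^k, 1 ≤ k ≤ p.
Pump with i = 2: xy^2z = a^{p+k} b^p. Now n = p+k > p = m, so the condition n ≤ m fails. Thus xy^2z ∉ L.
Contradiction. Therefore L is not regular.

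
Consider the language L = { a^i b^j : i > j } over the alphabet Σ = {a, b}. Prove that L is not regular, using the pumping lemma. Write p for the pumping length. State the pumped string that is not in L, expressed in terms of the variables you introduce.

a^{p+1-k} b^p

Assume L is regular; let p be its pumping constant.
Choose w = a^{p+1} b^p ∈ L, with |w| = 2p+1 ≥ p.
By the pumping lemma, w = xyz with |xy| ≤ p and y is nonempty.
Because |xy| ≤ p and w begins with p copies of a, we have y = a^k with 1 ≤ k ≤ p.
Consider xy^0z = xz = a^{p+1-k} b^p. Since k ≥ 1, the a-count p+1-k is at most p, so i > j fails; thus xz ∉ L.
This contradicts the pumping lemma, so L is not regular.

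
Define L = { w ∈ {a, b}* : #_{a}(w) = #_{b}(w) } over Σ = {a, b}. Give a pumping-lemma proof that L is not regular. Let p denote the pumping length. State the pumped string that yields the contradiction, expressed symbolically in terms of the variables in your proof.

Suppose for contradiction that L is regular, and let p be the pumping length.
Choose w = a^p b^p ∈ L with |w| = 2p ≥ p.
Write w = xyz as guaranteed by the lemma, with |xy| ≤ p and |y| ≥ 1.
Because |xy| ≤ p and w begins with p copies of a, we have y = a^k with 1 ≤ k ≤ p.
Pump with i = 2: xy^2z = a^{p+k} b^p has p+k occurrences of a but only p of b. Since k ≥ 1 the counts differ, so xy^2z ∉ L.
This contradicts the pumping lemma, so L is not regular.

a^{p+k} b^p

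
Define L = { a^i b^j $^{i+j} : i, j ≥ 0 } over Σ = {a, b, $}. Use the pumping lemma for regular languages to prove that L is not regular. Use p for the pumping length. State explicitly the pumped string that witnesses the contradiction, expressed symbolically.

a^{p+k} b^p $^{2p}

Suppose for contradiction that L is regular, and let p be the pumping length.
Take w = a^p b^p $^{2p} ∈ L (with i=j=p, i+j=2p), |w| = 4p ≥ p.
Write w = xyz as guaranteed by the lemma, with |xy| ≤ p and y is nonempty.
Because |xy| ≤ p and w begins with p copies of a, we have y = a^k with 1 ≤ k ≤ p.
Consider xy^2z = a^{p+k} b^p $^{2p}. Now the a- and b-counts sum to 2p+k, but the $-count is 2p ≠ 2p+k. So xy^2z ∉ L.
Contradiction. Therefore L is not regular.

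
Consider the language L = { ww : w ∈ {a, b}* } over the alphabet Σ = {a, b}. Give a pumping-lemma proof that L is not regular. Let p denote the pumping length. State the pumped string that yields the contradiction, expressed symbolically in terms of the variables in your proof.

Toward a contradiction, assume L is regular with pumping length p.
Take w = a^p b^p a^p b^p = uu where u = a^pb^p; then w ∈ L and |w| = 4p ≥ p.
By the pumping lemma, w = xyz with |xy| ≤ p and y is nonempty.
The first p characters of w are a's, so xy (and hence y) consists only of a's. Write y = a^k, 1 ≤ k ≤ p.
Pump with i = 2: xy^2z = a^{p+k} b^p a^p b^p, of length 4p+k. Suppose this equals vv. The string starts with a and ends with b, so v does too; thus the boundary between the two copies of v is a b→a transition. There is exactly one such transition, at position 2p+k, so |v| = 2p+k and |vv| = 4p+2k ≠ 4p+k since k ≥ 1. So xy^2z ∉ L.
This contradicts the pumping lemma, so L is not regular.

a^{p+k} b^p a^p b^p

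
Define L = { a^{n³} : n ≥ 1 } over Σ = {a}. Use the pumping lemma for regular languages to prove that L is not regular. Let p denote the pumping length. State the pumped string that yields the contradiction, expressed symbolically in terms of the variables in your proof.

Assume L is regular; let p be its pumping constant.
Take w = a^{p³} ∈ L with |w| = p³ ≥ p.
By the pumping lemma, w = xyz with |xy| ≤ p and |y| > 0.
Then y = a^k for some k with 1 ≤ k ≤ p.
Pump with i = 2: xy^2z = a^{p³+k}. Since 1 ≤ k ≤ p, p³ < p³+k ≤ p³+p < p³+3p²+3p+1 = (p+1)³, so p³+k is not a perfect cube. So xy^2z ∉ L.
This contradicts the pumping lemma, so L is not regular.

a^{p³+k}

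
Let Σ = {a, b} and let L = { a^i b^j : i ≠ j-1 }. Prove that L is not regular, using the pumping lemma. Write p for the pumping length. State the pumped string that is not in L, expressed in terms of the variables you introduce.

a^{p+p!} b^{p+p!+1}

Suppose for contradiction that L is regular, and let p be the pumping length.
Choose w = a^p b^{p+p!+1}. Since p ≠ (p+p!+1)-1 = p+p!, w ∈ L; and |w| ≥ p.
Write w = xyz as guaranteed by the lemma, with |xy| ≤ p and |y| ≥ 1.
Because |xy| ≤ p and w begins with p copies of a, we have y = a^k with 1 ≤ k ≤ p.
Since 1 ≤ k ≤ p, k divides p!; set t = 1 + p!/k. Then xy^t z has p + (p!/k)·k = p + p! copies of a. Now the a-count is p+p! and (b-count)-1 = (p+p!+1)-1 = p+p!, so i ≠ j-1 fails. So xy^t z = a^{p+p!} b^{p+p!+1} ∉ L.
Contradiction. Therefore L is not regular.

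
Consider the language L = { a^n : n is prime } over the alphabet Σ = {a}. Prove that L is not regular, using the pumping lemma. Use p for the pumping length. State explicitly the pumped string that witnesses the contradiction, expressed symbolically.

Assume L is regular. Let p be the pumping length given by the pumping lemma.
Let q be a prime with q ≥ p+2 (infinitely many primes exist), and take w = a^q ∈ L with |w| = q ≥ p.
Write w = xyz as guaranteed by the lemma, with |xy| ≤ p and |y| ≥ 1.
Then y = a^k for some k with 1 ≤ k ≤ p.
Since 1 ≤ k ≤ p, |xz| = q-k. Pump with i = q+1: |xy^{q+1}z| = (q-k)+(q+1)k = q+qk = q(1+k), which is composite (both factors ≥ 2). So xy^{q+1}z = a^{q(1+k)} ∉ L.
This is a contradiction; hence L is not regular.

a^{q(1+k)}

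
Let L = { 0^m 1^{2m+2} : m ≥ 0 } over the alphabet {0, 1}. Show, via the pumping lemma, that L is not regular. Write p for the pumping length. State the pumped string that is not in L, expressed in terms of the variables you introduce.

Suppose for contradiction that L is regular, and let p be the pumping length.
Choose w = 0^p 1^{2p+2}, which is in L with |w| = 3p+2 ≥ p.
Write w = xyz as guaranteed by the lemma, with |xy| ≤ p and |y| > 0.
Because |xy| ≤ p and w begins with p copies of 0, we have y = 0^k with 1 ≤ k ≤ p.
Pump with i = 2: xy^2z = 0^{p+k} 1^{2p+2}. For this to lie in L we would need 2p+2 = 2(p+k)+2, which forces k = 0. But k ≥ 1, so xy^2z ∉ L.
This is a contradiction; hence L is not regular.

0^{p+k} 1^{2p+2}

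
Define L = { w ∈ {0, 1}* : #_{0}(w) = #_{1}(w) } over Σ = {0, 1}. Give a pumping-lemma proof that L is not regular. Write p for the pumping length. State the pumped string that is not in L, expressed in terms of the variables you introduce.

Toward a contradiction, assume L is regular with pumping length p.
Choose w = 0^p 1^p ∈ L with |w| = 2p ≥ p.
Write w = xyz as guaranteed by the lemma, with |xy| ≤ p and y is nonempty.
Since the first p symbols of w are all 0's and |xy| ≤ p, y lies entirely in the leading 0-block: y = 0^k for some k with 1 ≤ k ≤ p.
Pump with i = 2: xy^2z = 0^{p+k} 1^p has p+k occurrences of 0 but only p of 1. Since k ≥ 1 the counts differ, so xy^2z ∉ L.
This contradicts the pumping lemma, so L is not regular.

0^{p+k} 1^p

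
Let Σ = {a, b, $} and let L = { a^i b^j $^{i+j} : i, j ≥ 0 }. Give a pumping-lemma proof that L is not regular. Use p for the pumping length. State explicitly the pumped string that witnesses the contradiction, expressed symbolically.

a^{p+k} b^p $^{2p}

Toward a contradiction, assume L is regular with pumping length p.
Take w = a^p b^p $^{2p} ∈ L (with i=j=p, i+j=2p), |w| = 4p ≥ p.
Write w = xyz as guaranteed by the lemma, with |xy| ≤ p and |y| ≥ 1.
Because |xy| ≤ p and w begins with p copies of a, we have y = a^k with 1 ≤ k ≤ p.
Consider xy^2z = a^{p+k} b^p $^{2p}. Now the a- and b-counts sum to 2p+k, but the $-count is 2p ≠ 2p+k. So xy^2z ∉ L.
Contradiction. Therefore L is not regular.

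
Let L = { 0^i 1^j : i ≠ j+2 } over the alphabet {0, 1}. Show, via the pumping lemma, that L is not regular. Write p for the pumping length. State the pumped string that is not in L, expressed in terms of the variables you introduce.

Assume L is regular; let p be its pumping constant.
Choose w = 0^p 1^{p+p!-2}. Since p ≠ (p+p!-2)+2 = p+p!, w ∈ L; and |w| ≥ p.
By the pumping lemma, w = xyz with |xy| ≤ p and |y| ≥ 1.
Because |xy| ≤ p and w begins with p copies of 0, we have y = 0^k with 1 ≤ k ≤ p.
Since 1 ≤ k ≤ p, k divides p!; set t = 1 + p!/k. Then xy^t z has p + (p!/k)·k = p + p! copies of 0. Now the 0-count is p+p! and (1-count)+2 = (p+p!-2)+2 = p+p!, so i ≠ j+2 fails. So xy^t z = 0^{p+p!} 1^{p+p!-2} ∉ L.
Contradiction. Therefore L is not regular.

0^{p+p!} 1^{p+p!-2}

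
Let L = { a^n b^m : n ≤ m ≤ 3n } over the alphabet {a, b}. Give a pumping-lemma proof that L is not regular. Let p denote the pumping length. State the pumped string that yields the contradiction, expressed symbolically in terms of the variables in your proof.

Toward a contradiction, assume L is regular with pumping length p.
Take w = a^p b^p ∈ L (since p ≤ p ≤ 3p), with |w| = 2p ≥ p.
Write w = xyz as guaranteed by the lemma, with |xy| ≤ p and |y| > 0.
The first p characters of w are a's, so xy (and hence y) consists only of a's. Write y = a^k, 1 ≤ k ≤ p.
Pump with i = 2: xy^2z = a^{p+k} b^p. Now n = p+k > p = m, so the condition n ≤ m fails. Thus xy^2z ∉ L.
Contradiction. Therefore L is not regular.

a^{p+k} b^p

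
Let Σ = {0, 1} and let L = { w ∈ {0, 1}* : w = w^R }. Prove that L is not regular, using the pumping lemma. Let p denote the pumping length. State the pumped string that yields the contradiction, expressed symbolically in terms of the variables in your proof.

Suppose for contradiction that L is regular, and let p be the pumping length.
Take w = 0^p 1 0^p, a palindrome of length 2p+1 ≥ p.
By the pumping lemma, w = xyz with |xy| ≤ p and |y| > 0.
The first p characters of w are 0's, so xy (and hence y) consists only of 0's. Write y = 0^k, 1 ≤ k ≤ p.
Pump with i = 2: xy^2z = 0^{p+k} 1 0^p. Its reverse is 0^p 1 0^{p+k}, which differs from xy^2z since k ≥ 1. So xy^2z is not a palindrome and xy^2z ∉ L.
This contradicts the pumping lemma, so L is not regular.

0^{p+k} 1 0^p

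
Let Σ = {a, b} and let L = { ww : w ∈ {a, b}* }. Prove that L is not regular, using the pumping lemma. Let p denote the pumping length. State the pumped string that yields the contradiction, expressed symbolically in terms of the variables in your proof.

Assume L is regular; let p be its pumping constant.
Take w = a^p b^p a^p b^p = uu where u = a^pb^p; then w ∈ L and |w| = 4p ≥ p.
The pumping lemma gives a decomposition w = xyz where |xy| ≤ p and y is nonempty.
Because |xy| ≤ p and w begins with p copies of a, we have y = a^k with 1 ≤ k ≤ p.
Pump with i = 2: xy^2z = a^{p+k} b^p a^p b^p, of length 4p+k. Suppose this equals vv. The string starts with a and ends with b, so v does too; thus the boundary between the two copies of v is a b→a transition. There is exactly one such transition, at position 2p+k, so |v| = 2p+k and |vv| = 4p+2k ≠ 4p+k since k ≥ 1. So xy^2z ∉ L.
This is a contradiction; hence L is not regular.

a^{p+k} b^p a^p b^p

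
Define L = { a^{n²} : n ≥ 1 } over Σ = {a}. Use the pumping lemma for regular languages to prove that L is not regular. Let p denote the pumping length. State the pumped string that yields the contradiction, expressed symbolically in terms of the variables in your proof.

Suppose for contradiction that L is regular, and let p be the pumping length.
Take w = a^{p²} ∈ L with |w| = p² ≥ p.
Write w = xyz as guaranteed by the lemma, with |xy| ≤ p and y is nonempty.
Then y = a^k for some k with 1 ≤ k ≤ p.
Pump with i = 2: xy^2z = a^{p²+k}. Since 1 ≤ k ≤ p, p² < p²+k ≤ p²+p < (p+1)², so p²+k lies strictly between consecutive squares and is not a perfect square. So xy^2z ∉ L.
This contradicts the pumping lemma, so L is not regular.

a^{p²+k}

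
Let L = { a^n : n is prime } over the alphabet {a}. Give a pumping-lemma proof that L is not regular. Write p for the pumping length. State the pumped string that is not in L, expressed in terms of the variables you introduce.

Assume L is regular; let p be its pumping constant.
Let q be a prime with q ≥ p+2 (infinitely many primes exist), and take w = a^q ∈ L with |w| = q ≥ p.
Write w = xyz as guaranteed by the lemma, with |xy| ≤ p and |y| > 0.
Then y = a^k for some k with 1 ≤ k ≤ p.
Since 1 ≤ k ≤ p, |xz| = q-k. Pump with i = q+1: |xy^{q+1}z| = (q-k)+(q+1)k = q+qk = q(1+k), which is composite (both factors ≥ 2). So xy^{q+1}z = a^{q(1+k)} ∉ L.
This contradicts the pumping lemma, so L is not regular.

a^{q(1+k)}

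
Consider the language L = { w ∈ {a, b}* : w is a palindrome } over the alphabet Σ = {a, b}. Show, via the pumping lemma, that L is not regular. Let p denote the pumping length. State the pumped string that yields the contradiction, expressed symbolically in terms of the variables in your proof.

Assume L is regular. Let p be the pumping length given by the pumping lemma.
Take w = a^p b a^p, a palindrome of length 2p+1 ≥ p.
The pumping lemma gives a decomposition w = xyz where |xy| ≤ p and |y| ≥ 1.
Since the first p symbols of w are all a's and |xy| ≤ p, y lies entirely in the leading a-block: y = a^k for some k with 1 ≤ k ≤ p.
Pump with i = 2: xy^2z = a^{p+k} b a^p. Its reverse is a^p b a^{p+k}, which differs from xy^2z since k ≥ 1. So xy^2z is not a palindrome and xy^2z ∉ L.
Contradiction. Therefore L is not regular.

a^{p+k} b a^p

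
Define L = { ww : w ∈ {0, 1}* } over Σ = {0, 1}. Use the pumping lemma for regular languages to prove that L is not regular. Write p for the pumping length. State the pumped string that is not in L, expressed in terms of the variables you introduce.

Assume L is regular. Let p be the pumping length given by the pumping lemma.
Take w = 0^p 1^p 0^p 1^p = uu where u = 0^p1^p; then w ∈ L and |w| = 4p ≥ p.
Write w = xyz as guaranteed by the lemma, with |xy| ≤ p and |y| ≥ 1.
Since the first p symbols of w are all 0's and |xy| ≤ p, y lies entirely in the leading 0-block: y = 0^k for some k with 1 ≤ k ≤ p.
Pump with i = 2: xy^2z = 0^{p+k} 1^p 0^p 1^p, of length 4p+k. Suppose this equals vv. The string starts with 0 and ends with 1, so v does too; thus the boundary between the two copies of v is a 1→0 transition. There is exactly one such transition, at position 2p+k, so |v| = 2p+k and |vv| = 4p+2k ≠ 4p+k since k ≥ 1. So xy^2z ∉ L.
Contradiction. Therefore L is not regular.

0^{p+k} 1^p 0^p 1^p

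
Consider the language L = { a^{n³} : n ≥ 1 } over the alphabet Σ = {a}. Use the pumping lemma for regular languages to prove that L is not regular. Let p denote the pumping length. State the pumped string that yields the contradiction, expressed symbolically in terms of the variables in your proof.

Assume L is regular. Let p be the pumping length given by the pumping lemma.
Take w = a^{p³} ∈ L with |w| = p³ ≥ p.
By the pumping lemma, w = xyz with |xy| ≤ p and |y| ≥ 1.
Then y = a^k for some k with 1 ≤ k ≤ p.
Pump with i = 2: xy^2z = a^{p³+k}. Since 1 ≤ k ≤ p, p³ < p³+k ≤ p³+p < p³+3p²+3p+1 = (p+1)³, so p³+k is not a perfect cube. So xy^2z ∉ L.
This is a contradiction; hence L is not regular.

a^{p³+k}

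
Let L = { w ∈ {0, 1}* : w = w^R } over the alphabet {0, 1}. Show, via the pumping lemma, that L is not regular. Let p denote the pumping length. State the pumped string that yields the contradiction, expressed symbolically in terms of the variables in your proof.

0^{p+k} 1 0^p

Assume L is regular; let p be its pumping constant.
Take w = 0^p 1 0^p, a palindrome of length 2p+1 ≥ p.
Write w = xyz as guaranteed by the lemma, with |xy| ≤ p and |y| ≥ 1.
The first p characters of w are 0's, so xy (and hence y) consists only of 0's. Write y = 0^k, 1 ≤ k ≤ p.
Pump with i = 2: xy^2z = 0^{p+k} 1 0^p. Its reverse is 0^p 1 0^{p+k}, which differs from xy^2z since k ≥ 1. So xy^2z is not a palindrome and xy^2z ∉ L.
This contradicts the pumping lemma, so L is not regular.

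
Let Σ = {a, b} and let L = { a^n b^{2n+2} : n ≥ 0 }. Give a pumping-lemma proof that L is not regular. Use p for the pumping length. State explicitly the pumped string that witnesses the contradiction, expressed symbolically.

Suppose for contradiction that L is regular, and let p be the pumping length.
Let w = a^p b^{2p+2} ∈ L; note |w| = 3p+2 ≥ p.
Write w = xyz as guaranteed by the lemma, with |xy| ≤ p and y is nonempty.
The first p characters of w are a's, so xy (and hence y) consists only of a's. Write y = a^k, 1 ≤ k ≤ p.
Pump with i = 2: xy^2z = a^{p+k} b^{2p+2}. For this to lie in L we would need 2p+2 = 2(p+k)+2, which forces k = 0. But k ≥ 1, so xy^2z ∉ L.
Contradiction. Therefore L is not regular.

a^{p+k} b^{2p+2}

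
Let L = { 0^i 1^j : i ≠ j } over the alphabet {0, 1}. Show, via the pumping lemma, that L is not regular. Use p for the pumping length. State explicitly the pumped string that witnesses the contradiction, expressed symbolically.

Toward a contradiction, assume L is regular with pumping length p.
Choose w = 0^p 1^{p+p!}. Since p ≠ p+p!, w ∈ L; and |w| ≥ p.
By the pumping lemma, w = xyz with |xy| ≤ p and |y| ≥ 1.
Since the first p symbols of w are all 0's and |xy| ≤ p, y lies entirely in the leading 0-block: y = 0^k for some k with 1 ≤ k ≤ p.
Since 1 ≤ k ≤ p, k divides p!; set t = 1 + p!/k. Then xy^t z has p + (p!/k)·k = p + p! copies of 0. Now the 0-count equals the 1-count, so i ≠ j fails. So xy^t z = 0^{p+p!} 1^{p+p!} ∉ L.
This contradicts the pumping lemma, so L is not regular.

0^{p+p!} 1^{p+p!}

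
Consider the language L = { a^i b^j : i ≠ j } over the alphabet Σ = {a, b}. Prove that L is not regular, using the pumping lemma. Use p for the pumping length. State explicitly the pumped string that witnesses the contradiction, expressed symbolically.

Assume L is regular; let p be its pumping constant.
Choose w = a^p b^{p+p!}. Since p ≠ p+p!, w ∈ L; and |w| ≥ p.
By the pumping lemma, w = xyz with |xy| ≤ p and |y| > 0.
The first p characters of w are a's, so xy (and hence y) consists only of a's. Write y = a^k, 1 ≤ k ≤ p.
Since 1 ≤ k ≤ p, k divides p!; set t = 1 + p!/k. Then xy^t z has p + (p!/k)·k = p + p! copies of a. Now the a-count equals the b-count, so i ≠ j fails. So xy^t z = a^{p+p!} b^{p+p!} ∉ L.
This contradicts the pumping lemma, so L is not regular.

a^{p+p!} b^{p+p!}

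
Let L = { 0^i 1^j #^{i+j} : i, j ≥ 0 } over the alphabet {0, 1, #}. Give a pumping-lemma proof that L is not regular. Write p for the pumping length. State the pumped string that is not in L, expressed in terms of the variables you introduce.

Suppose for contradiction that L is regular, and let p be the pumping length.
Take w = 0^p 1^p #^{2p} ∈ L (with i=j=p, i+j=2p), |w| = 4p ≥ p.
Write w = xyz as guaranteed by the lemma, with |xy| ≤ p and |y| ≥ 1.
Since the first p symbols of w are all 0's and |xy| ≤ p, y lies entirely in the leading 0-block: y = 0^k for some k with 1 ≤ k ≤ p.
Consider xy^2z = 0^{p+k} 1^p #^{2p}. Now the 0- and 1-counts sum to 2p+k, but the #-count is 2p ≠ 2p+k. So xy^2z ∉ L.
This is a contradiction; hence L is not regular.

0^{p+k} 1^p #^{2p}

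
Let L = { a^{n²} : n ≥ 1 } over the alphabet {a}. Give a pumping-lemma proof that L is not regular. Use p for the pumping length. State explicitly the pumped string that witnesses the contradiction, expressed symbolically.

Assume L is regular; let p be its pumping constant.
Take w = a^{p²} ∈ L with |w| = p² ≥ p.
By the pumping lemma, w = xyz with |xy| ≤ p and |y| ≥ 1.
Then y = a^k for some k with 1 ≤ k ≤ p.
Pump with i = 2: xy^2z = a^{p²+k}. Since 1 ≤ k ≤ p, p² < p²+k ≤ p²+p < (p+1)², so p²+k lies strictly between consecutive squares and is not a perfect square. So xy^2z ∉ L.
Contradiction. Therefore L is not regular.

a^{p²+k}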